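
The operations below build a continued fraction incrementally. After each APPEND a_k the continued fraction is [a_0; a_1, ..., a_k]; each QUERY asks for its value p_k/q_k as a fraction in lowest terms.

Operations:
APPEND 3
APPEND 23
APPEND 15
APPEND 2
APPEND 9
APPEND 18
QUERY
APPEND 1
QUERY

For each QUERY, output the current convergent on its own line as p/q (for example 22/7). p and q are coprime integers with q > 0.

APPEND 3: p_0 = 3·1 + 0 = 3, q_0 = 3·0 + 1 = 1 → 3/1
APPEND 23: p_1 = 23·3 + 1 = 70, q_1 = 23·1 + 0 = 23 → 70/23
APPEND 15: p_2 = 15·70 + 3 = 1053, q_2 = 15·23 + 1 = 346 → 1053/346
APPEND 2: p_3 = 2·1053 + 70 = 2176, q_3 = 2·346 + 23 = 715 → 2176/715
APPEND 9: p_4 = 9·2176 + 1053 = 20637, q_4 = 9·715 + 346 = 6781 → 20637/6781
APPEND 18: p_5 = 18·20637 + 2176 = 373642, q_5 = 18·6781 + 715 = 122773 → 373642/122773
APPEND 1: p_6 = 1·373642 + 20637 = 394279, q_6 = 1·122773 + 6781 = 129554 → 394279/129554

373642/122773
394279/129554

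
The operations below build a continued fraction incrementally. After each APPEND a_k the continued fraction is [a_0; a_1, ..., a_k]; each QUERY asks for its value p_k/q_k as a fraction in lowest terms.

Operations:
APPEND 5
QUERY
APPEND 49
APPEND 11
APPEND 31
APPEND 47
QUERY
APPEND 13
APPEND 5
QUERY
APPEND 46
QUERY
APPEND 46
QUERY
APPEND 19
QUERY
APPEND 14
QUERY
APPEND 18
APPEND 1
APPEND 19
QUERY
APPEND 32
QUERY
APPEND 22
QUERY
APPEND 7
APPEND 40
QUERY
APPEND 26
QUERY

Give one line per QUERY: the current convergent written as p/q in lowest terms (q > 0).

5/1
3964200/789623
262058635/52199063
12106316097/2411438786
557152599097/110978383219
10598005698940/2111000719947
148929232384257/29664988462477
56656139187612203/11285250641677723
1815836707424590319/361693766315194146
40005063702528599221/7968548109575948935
11314056368707519993861/2253629769443449416575
294447316869020644625252/58650515536063031667641

APPEND 5: p_0 = 5·1 + 0 = 5, q_0 = 5·0 + 1 = 1 → 5/1
APPEND 49: p_1 = 49·5 + 1 = 246, q_1 = 49·1 + 0 = 49 → 246/49
APPEND 11: p_2 = 11·246 + 5 = 2711, q_2 = 11·49 + 1 = 540 → 2711/540
APPEND 31: p_3 = 31·2711 + 246 = 84287, q_3 = 31·540 + 49 = 16789 → 84287/16789
APPEND 47: p_4 = 47·84287 + 2711 = 3964200, q_4 = 47·16789 + 540 = 789623 → 3964200/789623
APPEND 13: p_5 = 13·3964200 + 84287 = 51618887, q_5 = 13·789623 + 16789 = 10281888 → 51618887/10281888
APPEND 5: p_6 = 5·51618887 + 3964200 = 262058635, q_6 = 5·10281888 + 789623 = 52199063 → 262058635/52199063
APPEND 46: p_7 = 46·262058635 + 51618887 = 12106316097, q_7 = 46·52199063 + 10281888 = 2411438786 → 12106316097/2411438786
APPEND 46: p_8 = 46·12106316097 + 262058635 = 557152599097, q_8 = 46·2411438786 + 52199063 = 110978383219 → 557152599097/110978383219
APPEND 19: p_9 = 19·557152599097 + 12106316097 = 10598005698940, q_9 = 19·110978383219 + 2411438786 = 2111000719947 → 10598005698940/2111000719947
APPEND 14: p_10 = 14·10598005698940 + 557152599097 = 148929232384257, q_10 = 14·2111000719947 + 110978383219 = 29664988462477 → 148929232384257/29664988462477
APPEND 18: p_11 = 18·148929232384257 + 10598005698940 = 2691324188615566, q_11 = 18·29664988462477 + 2111000719947 = 536080793044533 → 2691324188615566/536080793044533
APPEND 1: p_12 = 1·2691324188615566 + 148929232384257 = 2840253420999823, q_12 = 1·536080793044533 + 29664988462477 = 565745781507010 → 2840253420999823/565745781507010
APPEND 19: p_13 = 19·2840253420999823 + 2691324188615566 = 56656139187612203, q_13 = 19·565745781507010 + 536080793044533 = 11285250641677723 → 56656139187612203/11285250641677723
APPEND 32: p_14 = 32·56656139187612203 + 2840253420999823 = 1815836707424590319, q_14 = 32·11285250641677723 + 565745781507010 = 361693766315194146 → 1815836707424590319/361693766315194146
APPEND 22: p_15 = 22·1815836707424590319 + 56656139187612203 = 40005063702528599221, q_15 = 22·361693766315194146 + 11285250641677723 = 7968548109575948935 → 40005063702528599221/7968548109575948935
APPEND 7: p_16 = 7·40005063702528599221 + 1815836707424590319 = 281851282625124784866, q_16 = 7·7968548109575948935 + 361693766315194146 = 56141530533346836691 → 281851282625124784866/56141530533346836691
APPEND 40: p_17 = 40·281851282625124784866 + 40005063702528599221 = 11314056368707519993861, q_17 = 40·56141530533346836691 + 7968548109575948935 = 2253629769443449416575 → 11314056368707519993861/2253629769443449416575
APPEND 26: p_18 = 26·11314056368707519993861 + 281851282625124784866 = 294447316869020644625252, q_18 = 26·2253629769443449416575 + 56141530533346836691 = 58650515536063031667641 → 294447316869020644625252/58650515536063031667641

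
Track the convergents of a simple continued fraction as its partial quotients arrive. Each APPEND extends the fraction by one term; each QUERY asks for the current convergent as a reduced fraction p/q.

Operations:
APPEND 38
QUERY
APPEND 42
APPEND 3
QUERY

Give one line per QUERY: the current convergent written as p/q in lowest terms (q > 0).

APPEND 38: p_0 = 38·1 + 0 = 38, q_0 = 38·0 + 1 = 1 → 38/1
APPEND 42: p_1 = 42·38 + 1 = 1597, q_1 = 42·1 + 0 = 42 → 1597/42
APPEND 3: p_2 = 3·1597 + 38 = 4829, q_2 = 3·42 + 1 = 127 → 4829/127

38/1
4829/127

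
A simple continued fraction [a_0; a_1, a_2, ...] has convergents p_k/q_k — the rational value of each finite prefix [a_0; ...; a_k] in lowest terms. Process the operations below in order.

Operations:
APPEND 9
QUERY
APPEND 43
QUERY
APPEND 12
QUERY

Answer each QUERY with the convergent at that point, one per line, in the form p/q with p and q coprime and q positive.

9/1
388/43
4665/517

APPEND 9: p_0 = 9·1 + 0 = 9, q_0 = 9·0 + 1 = 1 → 9/1
APPEND 43: p_1 = 43·9 + 1 = 388, q_1 = 43·1 + 0 = 43 → 388/43
APPEND 12: p_2 = 12·388 + 9 = 4665, q_2 = 12·43 + 1 = 517 → 4665/517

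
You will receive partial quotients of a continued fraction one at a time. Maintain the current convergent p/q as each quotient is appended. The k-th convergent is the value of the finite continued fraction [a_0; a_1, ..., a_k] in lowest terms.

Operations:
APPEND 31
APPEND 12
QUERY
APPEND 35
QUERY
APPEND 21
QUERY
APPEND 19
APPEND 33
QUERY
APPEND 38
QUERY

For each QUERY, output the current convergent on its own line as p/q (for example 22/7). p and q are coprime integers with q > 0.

373/12
13086/421
275179/8853
173244250/5573577
6588522987/211964554

APPEND 31: p_0 = 31·1 + 0 = 31, q_0 = 31·0 + 1 = 1 → 31/1
APPEND 12: p_1 = 12·31 + 1 = 373, q_1 = 12·1 + 0 = 12 → 373/12
APPEND 35: p_2 = 35·373 + 31 = 13086, q_2 = 35·12 + 1 = 421 → 13086/421
APPEND 21: p_3 = 21·13086 + 373 = 275179, q_3 = 21·421 + 12 = 8853 → 275179/8853
APPEND 19: p_4 = 19·275179 + 13086 = 5241487, q_4 = 19·8853 + 421 = 168628 → 5241487/168628
APPEND 33: p_5 = 33·5241487 + 275179 = 173244250, q_5 = 33·168628 + 8853 = 5573577 → 173244250/5573577
APPEND 38: p_6 = 38·173244250 + 5241487 = 6588522987, q_6 = 38·5573577 + 168628 = 211964554 → 6588522987/211964554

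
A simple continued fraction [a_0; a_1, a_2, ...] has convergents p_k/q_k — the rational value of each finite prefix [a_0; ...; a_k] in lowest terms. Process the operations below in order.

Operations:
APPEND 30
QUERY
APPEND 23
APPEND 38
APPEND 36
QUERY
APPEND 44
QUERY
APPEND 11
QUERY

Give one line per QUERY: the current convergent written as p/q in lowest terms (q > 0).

APPEND 30: p_0 = 30·1 + 0 = 30, q_0 = 30·0 + 1 = 1 → 30/1
APPEND 23: p_1 = 23·30 + 1 = 691, q_1 = 23·1 + 0 = 23 → 691/23
APPEND 38: p_2 = 38·691 + 30 = 26288, q_2 = 38·23 + 1 = 875 → 26288/875
APPEND 36: p_3 = 36·26288 + 691 = 947059, q_3 = 36·875 + 23 = 31523 → 947059/31523
APPEND 44: p_4 = 44·947059 + 26288 = 41696884, q_4 = 44·31523 + 875 = 1387887 → 41696884/1387887
APPEND 11: p_5 = 11·41696884 + 947059 = 459612783, q_5 = 11·1387887 + 31523 = 15298280 → 459612783/15298280

30/1
947059/31523
41696884/1387887
459612783/15298280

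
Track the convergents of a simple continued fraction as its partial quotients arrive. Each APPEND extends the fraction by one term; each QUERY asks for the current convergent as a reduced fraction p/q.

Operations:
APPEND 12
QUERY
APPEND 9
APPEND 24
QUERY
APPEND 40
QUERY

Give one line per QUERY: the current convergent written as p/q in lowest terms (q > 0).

12/1
2628/217
105229/8689

APPEND 12: p_0 = 12·1 + 0 = 12, q_0 = 12·0 + 1 = 1 → 12/1
APPEND 9: p_1 = 9·12 + 1 = 109, q_1 = 9·1 + 0 = 9 → 109/9
APPEND 24: p_2 = 24·109 + 12 = 2628, q_2 = 24·9 + 1 = 217 → 2628/217
APPEND 40: p_3 = 40·2628 + 109 = 105229, q_3 = 40·217 + 9 = 8689 → 105229/8689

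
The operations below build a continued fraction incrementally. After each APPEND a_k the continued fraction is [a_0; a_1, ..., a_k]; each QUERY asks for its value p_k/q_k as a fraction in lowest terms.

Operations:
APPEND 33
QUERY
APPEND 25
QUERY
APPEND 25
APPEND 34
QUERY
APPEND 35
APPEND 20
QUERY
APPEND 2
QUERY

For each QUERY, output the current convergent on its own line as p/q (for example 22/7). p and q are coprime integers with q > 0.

33/1
826/25
704048/21309
493951308/14950129
1012564979/30646699

APPEND 33: p_0 = 33·1 + 0 = 33, q_0 = 33·0 + 1 = 1 → 33/1
APPEND 25: p_1 = 25·33 + 1 = 826, q_1 = 25·1 + 0 = 25 → 826/25
APPEND 25: p_2 = 25·826 + 33 = 20683, q_2 = 25·25 + 1 = 626 → 20683/626
APPEND 34: p_3 = 34·20683 + 826 = 704048, q_3 = 34·626 + 25 = 21309 → 704048/21309
APPEND 35: p_4 = 35·704048 + 20683 = 24662363, q_4 = 35·21309 + 626 = 746441 → 24662363/746441
APPEND 20: p_5 = 20·24662363 + 704048 = 493951308, q_5 = 20·746441 + 21309 = 14950129 → 493951308/14950129
APPEND 2: p_6 = 2·493951308 + 24662363 = 1012564979, q_6 = 2·14950129 + 746441 = 30646699 → 1012564979/30646699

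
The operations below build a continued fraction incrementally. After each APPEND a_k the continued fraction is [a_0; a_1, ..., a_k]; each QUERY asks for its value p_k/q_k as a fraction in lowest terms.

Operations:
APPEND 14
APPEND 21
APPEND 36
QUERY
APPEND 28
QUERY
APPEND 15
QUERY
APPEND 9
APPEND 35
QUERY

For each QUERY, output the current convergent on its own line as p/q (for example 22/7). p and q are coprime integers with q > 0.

10634/757
298047/21217
4481339/319012
1426534769/101550387

APPEND 14: p_0 = 14·1 + 0 = 14, q_0 = 14·0 + 1 = 1 → 14/1
APPEND 21: p_1 = 21·14 + 1 = 295, q_1 = 21·1 + 0 = 21 → 295/21
APPEND 36: p_2 = 36·295 + 14 = 10634, q_2 = 36·21 + 1 = 757 → 10634/757
APPEND 28: p_3 = 28·10634 + 295 = 298047, q_3 = 28·757 + 21 = 21217 → 298047/21217
APPEND 15: p_4 = 15·298047 + 10634 = 4481339, q_4 = 15·21217 + 757 = 319012 → 4481339/319012
APPEND 9: p_5 = 9·4481339 + 298047 = 40630098, q_5 = 9·319012 + 21217 = 2892325 → 40630098/2892325
APPEND 35: p_6 = 35·40630098 + 4481339 = 1426534769, q_6 = 35·2892325 + 319012 = 101550387 → 1426534769/101550387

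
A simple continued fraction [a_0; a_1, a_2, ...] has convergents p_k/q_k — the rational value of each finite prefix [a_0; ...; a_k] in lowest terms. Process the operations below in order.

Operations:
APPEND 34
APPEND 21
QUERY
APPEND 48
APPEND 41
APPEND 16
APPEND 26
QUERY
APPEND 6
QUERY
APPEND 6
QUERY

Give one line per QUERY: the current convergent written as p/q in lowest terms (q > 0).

APPEND 34: p_0 = 34·1 + 0 = 34, q_0 = 34·0 + 1 = 1 → 34/1
APPEND 21: p_1 = 21·34 + 1 = 715, q_1 = 21·1 + 0 = 21 → 715/21
APPEND 48: p_2 = 48·715 + 34 = 34354, q_2 = 48·21 + 1 = 1009 → 34354/1009
APPEND 41: p_3 = 41·34354 + 715 = 1409229, q_3 = 41·1009 + 21 = 41390 → 1409229/41390
APPEND 16: p_4 = 16·1409229 + 34354 = 22582018, q_4 = 16·41390 + 1009 = 663249 → 22582018/663249
APPEND 26: p_5 = 26·22582018 + 1409229 = 588541697, q_5 = 26·663249 + 41390 = 17285864 → 588541697/17285864
APPEND 6: p_6 = 6·588541697 + 22582018 = 3553832200, q_6 = 6·17285864 + 663249 = 104378433 → 3553832200/104378433
APPEND 6: p_7 = 6·3553832200 + 588541697 = 21911534897, q_7 = 6·104378433 + 17285864 = 643556462 → 21911534897/643556462

715/21
588541697/17285864
3553832200/104378433
21911534897/643556462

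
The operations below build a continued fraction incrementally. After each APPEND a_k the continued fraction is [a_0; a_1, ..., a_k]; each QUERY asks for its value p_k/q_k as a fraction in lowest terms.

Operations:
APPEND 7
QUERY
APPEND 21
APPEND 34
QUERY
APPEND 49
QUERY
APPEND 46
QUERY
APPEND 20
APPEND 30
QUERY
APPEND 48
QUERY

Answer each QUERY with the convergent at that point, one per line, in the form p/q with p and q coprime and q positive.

APPEND 7: p_0 = 7·1 + 0 = 7, q_0 = 7·0 + 1 = 1 → 7/1
APPEND 21: p_1 = 21·7 + 1 = 148, q_1 = 21·1 + 0 = 21 → 148/21
APPEND 34: p_2 = 34·148 + 7 = 5039, q_2 = 34·21 + 1 = 715 → 5039/715
APPEND 49: p_3 = 49·5039 + 148 = 247059, q_3 = 49·715 + 21 = 35056 → 247059/35056
APPEND 46: p_4 = 46·247059 + 5039 = 11369753, q_4 = 46·35056 + 715 = 1613291 → 11369753/1613291
APPEND 20: p_5 = 20·11369753 + 247059 = 227642119, q_5 = 20·1613291 + 35056 = 32300876 → 227642119/32300876
APPEND 30: p_6 = 30·227642119 + 11369753 = 6840633323, q_6 = 30·32300876 + 1613291 = 970639571 → 6840633323/970639571
APPEND 48: p_7 = 48·6840633323 + 227642119 = 328578041623, q_7 = 48·970639571 + 32300876 = 46623000284 → 328578041623/46623000284

7/1
5039/715
247059/35056
11369753/1613291
6840633323/970639571
328578041623/46623000284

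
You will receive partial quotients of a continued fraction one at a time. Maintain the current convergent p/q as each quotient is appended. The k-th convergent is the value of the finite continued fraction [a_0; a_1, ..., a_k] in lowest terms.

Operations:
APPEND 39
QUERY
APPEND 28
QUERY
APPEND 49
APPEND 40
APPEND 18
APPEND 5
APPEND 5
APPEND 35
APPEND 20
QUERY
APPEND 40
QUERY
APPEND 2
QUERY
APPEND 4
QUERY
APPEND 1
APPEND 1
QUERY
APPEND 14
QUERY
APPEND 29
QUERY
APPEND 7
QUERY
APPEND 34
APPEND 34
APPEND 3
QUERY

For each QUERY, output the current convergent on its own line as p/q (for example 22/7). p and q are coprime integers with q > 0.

APPEND 39: p_0 = 39·1 + 0 = 39, q_0 = 39·0 + 1 = 1 → 39/1
APPEND 28: p_1 = 28·39 + 1 = 1093, q_1 = 28·1 + 0 = 28 → 1093/28
APPEND 49: p_2 = 49·1093 + 39 = 53596, q_2 = 49·28 + 1 = 1373 → 53596/1373
APPEND 40: p_3 = 40·53596 + 1093 = 2144933, q_3 = 40·1373 + 28 = 54948 → 2144933/54948
APPEND 18: p_4 = 18·2144933 + 53596 = 38662390, q_4 = 18·54948 + 1373 = 990437 → 38662390/990437
APPEND 5: p_5 = 5·38662390 + 2144933 = 195456883, q_5 = 5·990437 + 54948 = 5007133 → 195456883/5007133
APPEND 5: p_6 = 5·195456883 + 38662390 = 1015946805, q_6 = 5·5007133 + 990437 = 26026102 → 1015946805/26026102
APPEND 35: p_7 = 35·1015946805 + 195456883 = 35753595058, q_7 = 35·26026102 + 5007133 = 915920703 → 35753595058/915920703
APPEND 20: p_8 = 20·35753595058 + 1015946805 = 716087847965, q_8 = 20·915920703 + 26026102 = 18344440162 → 716087847965/18344440162
APPEND 40: p_9 = 40·716087847965 + 35753595058 = 28679267513658, q_9 = 40·18344440162 + 915920703 = 734693527183 → 28679267513658/734693527183
APPEND 2: p_10 = 2·28679267513658 + 716087847965 = 58074622875281, q_10 = 2·734693527183 + 18344440162 = 1487731494528 → 58074622875281/1487731494528
APPEND 4: p_11 = 4·58074622875281 + 28679267513658 = 260977759014782, q_11 = 4·1487731494528 + 734693527183 = 6685619505295 → 260977759014782/6685619505295
APPEND 1: p_12 = 1·260977759014782 + 58074622875281 = 319052381890063, q_12 = 1·6685619505295 + 1487731494528 = 8173350999823 → 319052381890063/8173350999823
APPEND 1: p_13 = 1·319052381890063 + 260977759014782 = 580030140904845, q_13 = 1·8173350999823 + 6685619505295 = 14858970505118 → 580030140904845/14858970505118
APPEND 14: p_14 = 14·580030140904845 + 319052381890063 = 8439474354557893, q_14 = 14·14858970505118 + 8173350999823 = 216198938071475 → 8439474354557893/216198938071475
APPEND 29: p_15 = 29·8439474354557893 + 580030140904845 = 245324786423083742, q_15 = 29·216198938071475 + 14858970505118 = 6284628174577893 → 245324786423083742/6284628174577893
APPEND 7: p_16 = 7·245324786423083742 + 8439474354557893 = 1725712979316144087, q_16 = 7·6284628174577893 + 216198938071475 = 44208596160116726 → 1725712979316144087/44208596160116726
APPEND 34: p_17 = 34·1725712979316144087 + 245324786423083742 = 58919566083171982700, q_17 = 34·44208596160116726 + 6284628174577893 = 1509376897618546577 → 58919566083171982700/1509376897618546577
APPEND 34: p_18 = 34·58919566083171982700 + 1725712979316144087 = 2004990959807163555887, q_18 = 34·1509376897618546577 + 44208596160116726 = 51363023115190700344 → 2004990959807163555887/51363023115190700344
APPEND 3: p_19 = 3·2004990959807163555887 + 58919566083171982700 = 6073892445504662650361, q_19 = 3·51363023115190700344 + 1509376897618546577 = 155598446243190647609 → 6073892445504662650361/155598446243190647609

39/1
1093/28
716087847965/18344440162
28679267513658/734693527183
58074622875281/1487731494528
260977759014782/6685619505295
580030140904845/14858970505118
8439474354557893/216198938071475
245324786423083742/6284628174577893
1725712979316144087/44208596160116726
6073892445504662650361/155598446243190647609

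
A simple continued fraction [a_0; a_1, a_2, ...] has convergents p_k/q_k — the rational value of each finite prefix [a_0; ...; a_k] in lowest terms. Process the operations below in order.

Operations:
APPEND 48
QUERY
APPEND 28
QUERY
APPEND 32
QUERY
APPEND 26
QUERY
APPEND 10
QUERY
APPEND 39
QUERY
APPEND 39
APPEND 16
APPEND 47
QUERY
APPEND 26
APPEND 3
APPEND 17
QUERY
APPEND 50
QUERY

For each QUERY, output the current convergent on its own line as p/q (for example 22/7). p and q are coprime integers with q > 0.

APPEND 48: p_0 = 48·1 + 0 = 48, q_0 = 48·0 + 1 = 1 → 48/1
APPEND 28: p_1 = 28·48 + 1 = 1345, q_1 = 28·1 + 0 = 28 → 1345/28
APPEND 32: p_2 = 32·1345 + 48 = 43088, q_2 = 32·28 + 1 = 897 → 43088/897
APPEND 26: p_3 = 26·43088 + 1345 = 1121633, q_3 = 26·897 + 28 = 23350 → 1121633/23350
APPEND 10: p_4 = 10·1121633 + 43088 = 11259418, q_4 = 10·23350 + 897 = 234397 → 11259418/234397
APPEND 39: p_5 = 39·11259418 + 1121633 = 440238935, q_5 = 39·234397 + 23350 = 9164833 → 440238935/9164833
APPEND 39: p_6 = 39·440238935 + 11259418 = 17180577883, q_6 = 39·9164833 + 234397 = 357662884 → 17180577883/357662884
APPEND 16: p_7 = 16·17180577883 + 440238935 = 275329485063, q_7 = 16·357662884 + 9164833 = 5731770977 → 275329485063/5731770977
APPEND 47: p_8 = 47·275329485063 + 17180577883 = 12957666375844, q_8 = 47·5731770977 + 357662884 = 269750898803 → 12957666375844/269750898803
APPEND 26: p_9 = 26·12957666375844 + 275329485063 = 337174655257007, q_9 = 26·269750898803 + 5731770977 = 7019255139855 → 337174655257007/7019255139855
APPEND 3: p_10 = 3·337174655257007 + 12957666375844 = 1024481632146865, q_10 = 3·7019255139855 + 269750898803 = 21327516318368 → 1024481632146865/21327516318368
APPEND 17: p_11 = 17·1024481632146865 + 337174655257007 = 17753362401753712, q_11 = 17·21327516318368 + 7019255139855 = 369587032552111 → 17753362401753712/369587032552111
APPEND 50: p_12 = 50·17753362401753712 + 1024481632146865 = 888692601719832465, q_12 = 50·369587032552111 + 21327516318368 = 18500679143923918 → 888692601719832465/18500679143923918

48/1
1345/28
43088/897
1121633/23350
11259418/234397
440238935/9164833
12957666375844/269750898803
17753362401753712/369587032552111
888692601719832465/18500679143923918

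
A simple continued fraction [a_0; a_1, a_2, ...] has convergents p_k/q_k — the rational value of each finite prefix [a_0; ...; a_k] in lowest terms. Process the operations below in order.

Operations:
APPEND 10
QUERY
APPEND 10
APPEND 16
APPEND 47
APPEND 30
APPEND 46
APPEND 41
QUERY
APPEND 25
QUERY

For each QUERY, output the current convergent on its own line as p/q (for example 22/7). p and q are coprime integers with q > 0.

APPEND 10: p_0 = 10·1 + 0 = 10, q_0 = 10·0 + 1 = 1 → 10/1
APPEND 10: p_1 = 10·10 + 1 = 101, q_1 = 10·1 + 0 = 10 → 101/10
APPEND 16: p_2 = 16·101 + 10 = 1626, q_2 = 16·10 + 1 = 161 → 1626/161
APPEND 47: p_3 = 47·1626 + 101 = 76523, q_3 = 47·161 + 10 = 7577 → 76523/7577
APPEND 30: p_4 = 30·76523 + 1626 = 2297316, q_4 = 30·7577 + 161 = 227471 → 2297316/227471
APPEND 46: p_5 = 46·2297316 + 76523 = 105753059, q_5 = 46·227471 + 7577 = 10471243 → 105753059/10471243
APPEND 41: p_6 = 41·105753059 + 2297316 = 4338172735, q_6 = 41·10471243 + 227471 = 429548434 → 4338172735/429548434
APPEND 25: p_7 = 25·4338172735 + 105753059 = 108560071434, q_7 = 25·429548434 + 10471243 = 10749182093 → 108560071434/10749182093

10/1
4338172735/429548434
108560071434/10749182093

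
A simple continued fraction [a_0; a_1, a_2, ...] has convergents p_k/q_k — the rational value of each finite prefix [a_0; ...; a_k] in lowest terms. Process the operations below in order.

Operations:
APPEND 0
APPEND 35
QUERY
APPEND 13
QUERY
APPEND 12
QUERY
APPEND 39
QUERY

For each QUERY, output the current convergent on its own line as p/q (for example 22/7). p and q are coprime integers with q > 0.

1/35
13/456
157/5507
6136/215229

APPEND 0: p_0 = 0·1 + 0 = 0, q_0 = 0·0 + 1 = 1 → 0/1
APPEND 35: p_1 = 35·0 + 1 = 1, q_1 = 35·1 + 0 = 35 → 1/35
APPEND 13: p_2 = 13·1 + 0 = 13, q_2 = 13·35 + 1 = 456 → 13/456
APPEND 12: p_3 = 12·13 + 1 = 157, q_3 = 12·456 + 35 = 5507 → 157/5507
APPEND 39: p_4 = 39·157 + 13 = 6136, q_4 = 39·5507 + 456 = 215229 → 6136/215229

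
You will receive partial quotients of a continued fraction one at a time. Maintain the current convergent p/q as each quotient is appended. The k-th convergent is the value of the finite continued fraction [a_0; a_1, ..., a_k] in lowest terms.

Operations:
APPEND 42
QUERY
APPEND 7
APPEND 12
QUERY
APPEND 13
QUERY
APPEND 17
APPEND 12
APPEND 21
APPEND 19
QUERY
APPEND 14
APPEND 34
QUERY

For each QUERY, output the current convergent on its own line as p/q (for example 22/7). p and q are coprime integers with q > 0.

APPEND 42: p_0 = 42·1 + 0 = 42, q_0 = 42·0 + 1 = 1 → 42/1
APPEND 7: p_1 = 7·42 + 1 = 295, q_1 = 7·1 + 0 = 7 → 295/7
APPEND 12: p_2 = 12·295 + 42 = 3582, q_2 = 12·7 + 1 = 85 → 3582/85
APPEND 13: p_3 = 13·3582 + 295 = 46861, q_3 = 13·85 + 7 = 1112 → 46861/1112
APPEND 17: p_4 = 17·46861 + 3582 = 800219, q_4 = 17·1112 + 85 = 18989 → 800219/18989
APPEND 12: p_5 = 12·800219 + 46861 = 9649489, q_5 = 12·18989 + 1112 = 228980 → 9649489/228980
APPEND 21: p_6 = 21·9649489 + 800219 = 203439488, q_6 = 21·228980 + 18989 = 4827569 → 203439488/4827569
APPEND 19: p_7 = 19·203439488 + 9649489 = 3874999761, q_7 = 19·4827569 + 228980 = 91952791 → 3874999761/91952791
APPEND 14: p_8 = 14·3874999761 + 203439488 = 54453436142, q_8 = 14·91952791 + 4827569 = 1292166643 → 54453436142/1292166643
APPEND 34: p_9 = 34·54453436142 + 3874999761 = 1855291828589, q_9 = 34·1292166643 + 91952791 = 44025618653 → 1855291828589/44025618653

42/1
3582/85
46861/1112
3874999761/91952791
1855291828589/44025618653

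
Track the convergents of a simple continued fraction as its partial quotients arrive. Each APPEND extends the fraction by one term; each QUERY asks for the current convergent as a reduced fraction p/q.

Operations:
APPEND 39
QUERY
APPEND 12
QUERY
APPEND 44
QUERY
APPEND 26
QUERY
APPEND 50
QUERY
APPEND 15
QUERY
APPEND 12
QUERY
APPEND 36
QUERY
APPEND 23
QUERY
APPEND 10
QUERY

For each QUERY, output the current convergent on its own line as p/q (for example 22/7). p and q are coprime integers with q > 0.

39/1
469/12
20675/529
538019/13766
26921625/688829
404362394/10346201
4879270353/124843241
176058095102/4504702877
4054215457699/103733009412
40718212672092/1041834796997

APPEND 39: p_0 = 39·1 + 0 = 39, q_0 = 39·0 + 1 = 1 → 39/1
APPEND 12: p_1 = 12·39 + 1 = 469, q_1 = 12·1 + 0 = 12 → 469/12
APPEND 44: p_2 = 44·469 + 39 = 20675, q_2 = 44·12 + 1 = 529 → 20675/529
APPEND 26: p_3 = 26·20675 + 469 = 538019, q_3 = 26·529 + 12 = 13766 → 538019/13766
APPEND 50: p_4 = 50·538019 + 20675 = 26921625, q_4 = 50·13766 + 529 = 688829 → 26921625/688829
APPEND 15: p_5 = 15·26921625 + 538019 = 404362394, q_5 = 15·688829 + 13766 = 10346201 → 404362394/10346201
APPEND 12: p_6 = 12·404362394 + 26921625 = 4879270353, q_6 = 12·10346201 + 688829 = 124843241 → 4879270353/124843241
APPEND 36: p_7 = 36·4879270353 + 404362394 = 176058095102, q_7 = 36·124843241 + 10346201 = 4504702877 → 176058095102/4504702877
APPEND 23: p_8 = 23·176058095102 + 4879270353 = 4054215457699, q_8 = 23·4504702877 + 124843241 = 103733009412 → 4054215457699/103733009412
APPEND 10: p_9 = 10·4054215457699 + 176058095102 = 40718212672092, q_9 = 10·103733009412 + 4504702877 = 1041834796997 → 40718212672092/1041834796997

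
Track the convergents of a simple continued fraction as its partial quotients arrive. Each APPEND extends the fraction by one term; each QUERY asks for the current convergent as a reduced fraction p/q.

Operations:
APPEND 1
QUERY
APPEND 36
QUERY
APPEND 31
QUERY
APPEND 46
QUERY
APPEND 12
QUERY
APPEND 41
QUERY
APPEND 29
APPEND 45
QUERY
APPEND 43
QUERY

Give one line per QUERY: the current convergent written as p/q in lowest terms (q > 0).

APPEND 1: p_0 = 1·1 + 0 = 1, q_0 = 1·0 + 1 = 1 → 1/1
APPEND 36: p_1 = 36·1 + 1 = 37, q_1 = 36·1 + 0 = 36 → 37/36
APPEND 31: p_2 = 31·37 + 1 = 1148, q_2 = 31·36 + 1 = 1117 → 1148/1117
APPEND 46: p_3 = 46·1148 + 37 = 52845, q_3 = 46·1117 + 36 = 51418 → 52845/51418
APPEND 12: p_4 = 12·52845 + 1148 = 635288, q_4 = 12·51418 + 1117 = 618133 → 635288/618133
APPEND 41: p_5 = 41·635288 + 52845 = 26099653, q_5 = 41·618133 + 51418 = 25394871 → 26099653/25394871
APPEND 29: p_6 = 29·26099653 + 635288 = 757525225, q_6 = 29·25394871 + 618133 = 737069392 → 757525225/737069392
APPEND 45: p_7 = 45·757525225 + 26099653 = 34114734778, q_7 = 45·737069392 + 25394871 = 33193517511 → 34114734778/33193517511
APPEND 43: p_8 = 43·34114734778 + 757525225 = 1467691120679, q_8 = 43·33193517511 + 737069392 = 1428058322365 → 1467691120679/1428058322365

1/1
37/36
1148/1117
52845/51418
635288/618133
26099653/25394871
34114734778/33193517511
1467691120679/1428058322365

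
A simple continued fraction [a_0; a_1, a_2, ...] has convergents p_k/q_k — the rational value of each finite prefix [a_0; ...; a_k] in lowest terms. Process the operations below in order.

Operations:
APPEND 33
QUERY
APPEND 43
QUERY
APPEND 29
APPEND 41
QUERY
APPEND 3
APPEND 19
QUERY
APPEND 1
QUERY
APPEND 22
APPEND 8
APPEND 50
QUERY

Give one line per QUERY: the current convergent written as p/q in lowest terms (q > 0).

APPEND 33: p_0 = 33·1 + 0 = 33, q_0 = 33·0 + 1 = 1 → 33/1
APPEND 43: p_1 = 43·33 + 1 = 1420, q_1 = 43·1 + 0 = 43 → 1420/43
APPEND 29: p_2 = 29·1420 + 33 = 41213, q_2 = 29·43 + 1 = 1248 → 41213/1248
APPEND 41: p_3 = 41·41213 + 1420 = 1691153, q_3 = 41·1248 + 43 = 51211 → 1691153/51211
APPEND 3: p_4 = 3·1691153 + 41213 = 5114672, q_4 = 3·51211 + 1248 = 154881 → 5114672/154881
APPEND 19: p_5 = 19·5114672 + 1691153 = 98869921, q_5 = 19·154881 + 51211 = 2993950 → 98869921/2993950
APPEND 1: p_6 = 1·98869921 + 5114672 = 103984593, q_6 = 1·2993950 + 154881 = 3148831 → 103984593/3148831
APPEND 22: p_7 = 22·103984593 + 98869921 = 2386530967, q_7 = 22·3148831 + 2993950 = 72268232 → 2386530967/72268232
APPEND 8: p_8 = 8·2386530967 + 103984593 = 19196232329, q_8 = 8·72268232 + 3148831 = 581294687 → 19196232329/581294687
APPEND 50: p_9 = 50·19196232329 + 2386530967 = 962198147417, q_9 = 50·581294687 + 72268232 = 29137002582 → 962198147417/29137002582

33/1
1420/43
1691153/51211
98869921/2993950
103984593/3148831
962198147417/29137002582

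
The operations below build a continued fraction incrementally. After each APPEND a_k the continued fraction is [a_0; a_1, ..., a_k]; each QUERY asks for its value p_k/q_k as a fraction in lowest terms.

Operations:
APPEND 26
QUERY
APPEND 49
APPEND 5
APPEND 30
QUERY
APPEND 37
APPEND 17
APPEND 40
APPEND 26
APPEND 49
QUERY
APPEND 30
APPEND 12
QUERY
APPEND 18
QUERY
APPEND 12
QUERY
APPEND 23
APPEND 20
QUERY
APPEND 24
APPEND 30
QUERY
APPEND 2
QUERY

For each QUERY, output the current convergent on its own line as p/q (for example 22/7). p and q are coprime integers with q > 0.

APPEND 26: p_0 = 26·1 + 0 = 26, q_0 = 26·0 + 1 = 1 → 26/1
APPEND 49: p_1 = 49·26 + 1 = 1275, q_1 = 49·1 + 0 = 49 → 1275/49
APPEND 5: p_2 = 5·1275 + 26 = 6401, q_2 = 5·49 + 1 = 246 → 6401/246
APPEND 30: p_3 = 30·6401 + 1275 = 193305, q_3 = 30·246 + 49 = 7429 → 193305/7429
APPEND 37: p_4 = 37·193305 + 6401 = 7158686, q_4 = 37·7429 + 246 = 275119 → 7158686/275119
APPEND 17: p_5 = 17·7158686 + 193305 = 121890967, q_5 = 17·275119 + 7429 = 4684452 → 121890967/4684452
APPEND 40: p_6 = 40·121890967 + 7158686 = 4882797366, q_6 = 40·4684452 + 275119 = 187653199 → 4882797366/187653199
APPEND 26: p_7 = 26·4882797366 + 121890967 = 127074622483, q_7 = 26·187653199 + 4684452 = 4883667626 → 127074622483/4883667626
APPEND 49: p_8 = 49·127074622483 + 4882797366 = 6231539299033, q_8 = 49·4883667626 + 187653199 = 239487366873 → 6231539299033/239487366873
APPEND 30: p_9 = 30·6231539299033 + 127074622483 = 187073253593473, q_9 = 30·239487366873 + 4883667626 = 7189504673816 → 187073253593473/7189504673816
APPEND 12: p_10 = 12·187073253593473 + 6231539299033 = 2251110582420709, q_10 = 12·7189504673816 + 239487366873 = 86513543452665 → 2251110582420709/86513543452665
APPEND 18: p_11 = 18·2251110582420709 + 187073253593473 = 40707063737166235, q_11 = 18·86513543452665 + 7189504673816 = 1564433286821786 → 40707063737166235/1564433286821786
APPEND 12: p_12 = 12·40707063737166235 + 2251110582420709 = 490735875428415529, q_12 = 12·1564433286821786 + 86513543452665 = 18859712985314097 → 490735875428415529/18859712985314097
APPEND 23: p_13 = 23·490735875428415529 + 40707063737166235 = 11327632198590723402, q_13 = 23·18859712985314097 + 1564433286821786 = 435337831949046017 → 11327632198590723402/435337831949046017
APPEND 20: p_14 = 20·11327632198590723402 + 490735875428415529 = 227043379847242883569, q_14 = 20·435337831949046017 + 18859712985314097 = 8725616351966234437 → 227043379847242883569/8725616351966234437
APPEND 24: p_15 = 24·227043379847242883569 + 11327632198590723402 = 5460368748532419929058, q_15 = 24·8725616351966234437 + 435337831949046017 = 209850130279138672505 → 5460368748532419929058/209850130279138672505
APPEND 30: p_16 = 30·5460368748532419929058 + 227043379847242883569 = 164038105835819840755309, q_16 = 30·209850130279138672505 + 8725616351966234437 = 6304229524726126409587 → 164038105835819840755309/6304229524726126409587
APPEND 2: p_17 = 2·164038105835819840755309 + 5460368748532419929058 = 333536580420172101439676, q_17 = 2·6304229524726126409587 + 209850130279138672505 = 12818309179731391491679 → 333536580420172101439676/12818309179731391491679

26/1
193305/7429
6231539299033/239487366873
2251110582420709/86513543452665
40707063737166235/1564433286821786
490735875428415529/18859712985314097
227043379847242883569/8725616351966234437
164038105835819840755309/6304229524726126409587
333536580420172101439676/12818309179731391491679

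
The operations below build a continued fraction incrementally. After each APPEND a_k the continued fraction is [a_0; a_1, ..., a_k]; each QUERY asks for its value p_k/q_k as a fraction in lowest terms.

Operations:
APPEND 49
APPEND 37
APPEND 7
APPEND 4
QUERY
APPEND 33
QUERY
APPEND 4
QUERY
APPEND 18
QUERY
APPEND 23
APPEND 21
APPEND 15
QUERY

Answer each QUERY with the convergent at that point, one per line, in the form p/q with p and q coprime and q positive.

52802/1077
1755213/35801
7073654/144281
129080985/2632859
942332088419/19220704893

APPEND 49: p_0 = 49·1 + 0 = 49, q_0 = 49·0 + 1 = 1 → 49/1
APPEND 37: p_1 = 37·49 + 1 = 1814, q_1 = 37·1 + 0 = 37 → 1814/37
APPEND 7: p_2 = 7·1814 + 49 = 12747, q_2 = 7·37 + 1 = 260 → 12747/260
APPEND 4: p_3 = 4·12747 + 1814 = 52802, q_3 = 4·260 + 37 = 1077 → 52802/1077
APPEND 33: p_4 = 33·52802 + 12747 = 1755213, q_4 = 33·1077 + 260 = 35801 → 1755213/35801
APPEND 4: p_5 = 4·1755213 + 52802 = 7073654, q_5 = 4·35801 + 1077 = 144281 → 7073654/144281
APPEND 18: p_6 = 18·7073654 + 1755213 = 129080985, q_6 = 18·144281 + 35801 = 2632859 → 129080985/2632859
APPEND 23: p_7 = 23·129080985 + 7073654 = 2975936309, q_7 = 23·2632859 + 144281 = 60700038 → 2975936309/60700038
APPEND 21: p_8 = 21·2975936309 + 129080985 = 62623743474, q_8 = 21·60700038 + 2632859 = 1277333657 → 62623743474/1277333657
APPEND 15: p_9 = 15·62623743474 + 2975936309 = 942332088419, q_9 = 15·1277333657 + 60700038 = 19220704893 → 942332088419/19220704893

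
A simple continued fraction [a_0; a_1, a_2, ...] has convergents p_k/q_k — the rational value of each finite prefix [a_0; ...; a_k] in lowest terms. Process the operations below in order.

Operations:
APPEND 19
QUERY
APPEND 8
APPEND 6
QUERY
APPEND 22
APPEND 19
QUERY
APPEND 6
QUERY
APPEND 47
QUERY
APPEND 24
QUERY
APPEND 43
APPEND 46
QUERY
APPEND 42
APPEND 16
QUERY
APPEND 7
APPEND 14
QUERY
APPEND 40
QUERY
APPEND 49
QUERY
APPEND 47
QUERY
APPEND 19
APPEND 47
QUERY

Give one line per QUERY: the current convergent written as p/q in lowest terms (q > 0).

19/1
937/49
395510/20683
2393827/125184
112905379/5904331
2712122923/141829128
5372484912051/280951443538
3617550092867411/189177994410434
361298114600834629/18893906359229000
14477473195783954247/757092306395218469
709757484708014592732/37116416919724933981
33373079254472469812651/1745228687533467115576
29868891455279664698368398/1561978918250146673222051

APPEND 19: p_0 = 19·1 + 0 = 19, q_0 = 19·0 + 1 = 1 → 19/1
APPEND 8: p_1 = 8·19 + 1 = 153, q_1 = 8·1 + 0 = 8 → 153/8
APPEND 6: p_2 = 6·153 + 19 = 937, q_2 = 6·8 + 1 = 49 → 937/49
APPEND 22: p_3 = 22·937 + 153 = 20767, q_3 = 22·49 + 8 = 1086 → 20767/1086
APPEND 19: p_4 = 19·20767 + 937 = 395510, q_4 = 19·1086 + 49 = 20683 → 395510/20683
APPEND 6: p_5 = 6·395510 + 20767 = 2393827, q_5 = 6·20683 + 1086 = 125184 → 2393827/125184
APPEND 47: p_6 = 47·2393827 + 395510 = 112905379, q_6 = 47·125184 + 20683 = 5904331 → 112905379/5904331
APPEND 24: p_7 = 24·112905379 + 2393827 = 2712122923, q_7 = 24·5904331 + 125184 = 141829128 → 2712122923/141829128
APPEND 43: p_8 = 43·2712122923 + 112905379 = 116734191068, q_8 = 43·141829128 + 5904331 = 6104556835 → 116734191068/6104556835
APPEND 46: p_9 = 46·116734191068 + 2712122923 = 5372484912051, q_9 = 46·6104556835 + 141829128 = 280951443538 → 5372484912051/280951443538
APPEND 42: p_10 = 42·5372484912051 + 116734191068 = 225761100497210, q_10 = 42·280951443538 + 6104556835 = 11806065185431 → 225761100497210/11806065185431
APPEND 16: p_11 = 16·225761100497210 + 5372484912051 = 3617550092867411, q_11 = 16·11806065185431 + 280951443538 = 189177994410434 → 3617550092867411/189177994410434
APPEND 7: p_12 = 7·3617550092867411 + 225761100497210 = 25548611750569087, q_12 = 7·189177994410434 + 11806065185431 = 1336052026058469 → 25548611750569087/1336052026058469
APPEND 14: p_13 = 14·25548611750569087 + 3617550092867411 = 361298114600834629, q_13 = 14·1336052026058469 + 189177994410434 = 18893906359229000 → 361298114600834629/18893906359229000
APPEND 40: p_14 = 40·361298114600834629 + 25548611750569087 = 14477473195783954247, q_14 = 40·18893906359229000 + 1336052026058469 = 757092306395218469 → 14477473195783954247/757092306395218469
APPEND 49: p_15 = 49·14477473195783954247 + 361298114600834629 = 709757484708014592732, q_15 = 49·757092306395218469 + 18893906359229000 = 37116416919724933981 → 709757484708014592732/37116416919724933981
APPEND 47: p_16 = 47·709757484708014592732 + 14477473195783954247 = 33373079254472469812651, q_16 = 47·37116416919724933981 + 757092306395218469 = 1745228687533467115576 → 33373079254472469812651/1745228687533467115576
APPEND 19: p_17 = 19·33373079254472469812651 + 709757484708014592732 = 634798263319684941033101, q_17 = 19·1745228687533467115576 + 37116416919724933981 = 33196461480055600129925 → 634798263319684941033101/33196461480055600129925
APPEND 47: p_18 = 47·634798263319684941033101 + 33373079254472469812651 = 29868891455279664698368398, q_18 = 47·33196461480055600129925 + 1745228687533467115576 = 1561978918250146673222051 → 29868891455279664698368398/1561978918250146673222051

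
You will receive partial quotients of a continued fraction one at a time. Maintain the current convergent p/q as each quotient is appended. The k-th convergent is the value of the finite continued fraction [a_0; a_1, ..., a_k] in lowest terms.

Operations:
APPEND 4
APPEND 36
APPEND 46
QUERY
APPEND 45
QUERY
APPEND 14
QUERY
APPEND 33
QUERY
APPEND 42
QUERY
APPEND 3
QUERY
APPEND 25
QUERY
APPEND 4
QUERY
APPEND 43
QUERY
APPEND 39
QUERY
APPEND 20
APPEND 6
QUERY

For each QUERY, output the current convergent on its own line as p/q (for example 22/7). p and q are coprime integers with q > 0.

6674/1657
300475/74601
4213324/1046071
139340167/34594944
5856500338/1454033719
17708841181/4396696101
448577529863/111371436244
1812018960633/449882441077
78365392837082/19456316402555
3058062339606831/759246222140722
370495735449449043/91985530777442692

APPEND 4: p_0 = 4·1 + 0 = 4, q_0 = 4·0 + 1 = 1 → 4/1
APPEND 36: p_1 = 36·4 + 1 = 145, q_1 = 36·1 + 0 = 36 → 145/36
APPEND 46: p_2 = 46·145 + 4 = 6674, q_2 = 46·36 + 1 = 1657 → 6674/1657
APPEND 45: p_3 = 45·6674 + 145 = 300475, q_3 = 45·1657 + 36 = 74601 → 300475/74601
APPEND 14: p_4 = 14·300475 + 6674 = 4213324, q_4 = 14·74601 + 1657 = 1046071 → 4213324/1046071
APPEND 33: p_5 = 33·4213324 + 300475 = 139340167, q_5 = 33·1046071 + 74601 = 34594944 → 139340167/34594944
APPEND 42: p_6 = 42·139340167 + 4213324 = 5856500338, q_6 = 42·34594944 + 1046071 = 1454033719 → 5856500338/1454033719
APPEND 3: p_7 = 3·5856500338 + 139340167 = 17708841181, q_7 = 3·1454033719 + 34594944 = 4396696101 → 17708841181/4396696101
APPEND 25: p_8 = 25·17708841181 + 5856500338 = 448577529863, q_8 = 25·4396696101 + 1454033719 = 111371436244 → 448577529863/111371436244
APPEND 4: p_9 = 4·448577529863 + 17708841181 = 1812018960633, q_9 = 4·111371436244 + 4396696101 = 449882441077 → 1812018960633/449882441077
APPEND 43: p_10 = 43·1812018960633 + 448577529863 = 78365392837082, q_10 = 43·449882441077 + 111371436244 = 19456316402555 → 78365392837082/19456316402555
APPEND 39: p_11 = 39·78365392837082 + 1812018960633 = 3058062339606831, q_11 = 39·19456316402555 + 449882441077 = 759246222140722 → 3058062339606831/759246222140722
APPEND 20: p_12 = 20·3058062339606831 + 78365392837082 = 61239612184973702, q_12 = 20·759246222140722 + 19456316402555 = 15204380759216995 → 61239612184973702/15204380759216995
APPEND 6: p_13 = 6·61239612184973702 + 3058062339606831 = 370495735449449043, q_13 = 6·15204380759216995 + 759246222140722 = 91985530777442692 → 370495735449449043/91985530777442692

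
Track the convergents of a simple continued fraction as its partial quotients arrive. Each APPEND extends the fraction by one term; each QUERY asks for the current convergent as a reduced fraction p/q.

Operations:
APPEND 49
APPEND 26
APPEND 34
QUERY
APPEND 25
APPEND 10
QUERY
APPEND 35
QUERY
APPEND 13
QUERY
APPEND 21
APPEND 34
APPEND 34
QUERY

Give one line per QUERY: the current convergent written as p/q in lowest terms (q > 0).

43399/885
10905899/222395
382792715/7805976
4987211194/101700083
121786726732469/2483496233705

APPEND 49: p_0 = 49·1 + 0 = 49, q_0 = 49·0 + 1 = 1 → 49/1
APPEND 26: p_1 = 26·49 + 1 = 1275, q_1 = 26·1 + 0 = 26 → 1275/26
APPEND 34: p_2 = 34·1275 + 49 = 43399, q_2 = 34·26 + 1 = 885 → 43399/885
APPEND 25: p_3 = 25·43399 + 1275 = 1086250, q_3 = 25·885 + 26 = 22151 → 1086250/22151
APPEND 10: p_4 = 10·1086250 + 43399 = 10905899, q_4 = 10·22151 + 885 = 222395 → 10905899/222395
APPEND 35: p_5 = 35·10905899 + 1086250 = 382792715, q_5 = 35·222395 + 22151 = 7805976 → 382792715/7805976
APPEND 13: p_6 = 13·382792715 + 10905899 = 4987211194, q_6 = 13·7805976 + 222395 = 101700083 → 4987211194/101700083
APPEND 21: p_7 = 21·4987211194 + 382792715 = 105114227789, q_7 = 21·101700083 + 7805976 = 2143507719 → 105114227789/2143507719
APPEND 34: p_8 = 34·105114227789 + 4987211194 = 3578870956020, q_8 = 34·2143507719 + 101700083 = 72980962529 → 3578870956020/72980962529
APPEND 34: p_9 = 34·3578870956020 + 105114227789 = 121786726732469, q_9 = 34·72980962529 + 2143507719 = 2483496233705 → 121786726732469/2483496233705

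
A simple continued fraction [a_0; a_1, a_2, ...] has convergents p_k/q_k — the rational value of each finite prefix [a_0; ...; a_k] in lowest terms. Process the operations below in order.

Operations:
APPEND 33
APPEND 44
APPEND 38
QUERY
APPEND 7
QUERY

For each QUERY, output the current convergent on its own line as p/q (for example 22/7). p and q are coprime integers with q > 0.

APPEND 33: p_0 = 33·1 + 0 = 33, q_0 = 33·0 + 1 = 1 → 33/1
APPEND 44: p_1 = 44·33 + 1 = 1453, q_1 = 44·1 + 0 = 44 → 1453/44
APPEND 38: p_2 = 38·1453 + 33 = 55247, q_2 = 38·44 + 1 = 1673 → 55247/1673
APPEND 7: p_3 = 7·55247 + 1453 = 388182, q_3 = 7·1673 + 44 = 11755 → 388182/11755

55247/1673
388182/11755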